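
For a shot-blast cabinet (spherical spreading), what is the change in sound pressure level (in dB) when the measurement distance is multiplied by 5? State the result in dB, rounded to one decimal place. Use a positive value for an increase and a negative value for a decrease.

With spherical spreading the level changes by −20·log₁₀(r₂/r₁).
ΔL = −20·log₁₀(5) = -13.98 dB.

-14.0 dB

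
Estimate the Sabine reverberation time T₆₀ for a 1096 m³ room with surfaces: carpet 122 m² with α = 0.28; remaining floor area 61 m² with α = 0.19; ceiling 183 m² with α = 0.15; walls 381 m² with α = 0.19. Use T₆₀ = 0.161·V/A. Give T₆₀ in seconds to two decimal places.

1.21 s

A = Σ Sᵢαᵢ = 122·0.28 + 61·0.19 + 183·0.15 + 381·0.19 = 145.59 m².
T₆₀ = 0.161·V/A = 0.161·1096/145.59 = 1.212 s.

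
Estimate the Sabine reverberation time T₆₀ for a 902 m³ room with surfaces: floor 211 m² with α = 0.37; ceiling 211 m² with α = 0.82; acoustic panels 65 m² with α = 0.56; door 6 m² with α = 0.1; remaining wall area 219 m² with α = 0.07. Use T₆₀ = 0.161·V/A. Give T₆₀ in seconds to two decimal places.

0.48 s

Total absorption A = 211·0.37 + 211·0.82 + 65·0.56 + 6·0.1 + 219·0.07 = 303.42 m² sabins.
T₆₀ = 0.161·V/A = 0.161·902/303.42 = 0.479 s.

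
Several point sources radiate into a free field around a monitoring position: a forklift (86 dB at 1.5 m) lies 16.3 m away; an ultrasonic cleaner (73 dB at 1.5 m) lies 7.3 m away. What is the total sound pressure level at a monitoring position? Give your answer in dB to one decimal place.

66.2 dB

Apply inverse-square spreading to bring every level to the receiver, then sum 10^(L/10).
forklift: 86 − 20·log₁₀(16.3/1.5) = 86 − 20.72 = 65.28 dB.
ultrasonic cleaner: 73 − 20·log₁₀(7.3/1.5) = 73 − 13.74 = 59.26 dB.
Σ 10^(L/10) = 4.214e+06 → L_total = 10·log₁₀(4.214e+06) = 66.25 dB.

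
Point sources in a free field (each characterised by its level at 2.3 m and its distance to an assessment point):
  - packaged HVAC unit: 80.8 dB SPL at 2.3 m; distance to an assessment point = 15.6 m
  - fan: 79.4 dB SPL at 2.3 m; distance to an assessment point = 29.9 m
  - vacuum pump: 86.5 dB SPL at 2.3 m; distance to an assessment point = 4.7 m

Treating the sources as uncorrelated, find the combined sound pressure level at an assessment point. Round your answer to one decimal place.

80.4 dB SPL

First find each source's level at the receiver (point-source: −20·log₁₀(r/r_ref)), then combine on an intensity basis.
packaged HVAC unit: 80.8 − 20·log₁₀(15.6/2.3) = 80.8 − 16.63 = 64.17 dB SPL.
fan: 79.4 − 20·log₁₀(29.9/2.3) = 79.4 − 22.28 = 57.12 dB SPL.
vacuum pump: 86.5 − 20·log₁₀(4.7/2.3) = 86.5 − 6.21 = 80.29 dB SPL.
Σ 10^(L/10) = 1.101e+08 → L_total = 10·log₁₀(1.101e+08) = 80.42 dB SPL.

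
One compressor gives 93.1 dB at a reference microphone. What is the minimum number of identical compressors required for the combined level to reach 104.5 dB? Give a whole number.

14

The shortfall is 104.5 − 93.1 = 11.4 dB, and N units add 10·log₁₀ N, so need 10·log₁₀ N ≥ 11.4.
N ≥ 10^(11.4/10) = 13.804, so N = 14.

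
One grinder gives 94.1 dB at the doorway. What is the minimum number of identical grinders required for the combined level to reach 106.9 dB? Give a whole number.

20

Need L₁ + 10·log₁₀ N ≥ 106.9, i.e. log₁₀ N ≥ 1.28.
N ≥ 10^(12.8/10) = 19.055, so N = 20.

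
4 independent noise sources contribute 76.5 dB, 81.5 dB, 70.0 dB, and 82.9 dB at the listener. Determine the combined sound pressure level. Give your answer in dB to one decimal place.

85.9 dB

Incoherent sources combine by intensity addition: L_total = 10·log₁₀(Σ 10^(L_i/10)).
Σ 10^(L/10) = 10^(76.5/10) + 10^(81.5/10) + 10^(70.0/10) + 10^(82.9/10) = 3.909e+08.
L_total = 10·log₁₀(3.909e+08) = 85.92 dB.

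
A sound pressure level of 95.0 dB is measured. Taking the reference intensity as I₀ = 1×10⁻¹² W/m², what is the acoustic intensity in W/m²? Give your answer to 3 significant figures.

I = I₀·10^(L/10) = 10⁻¹² × 10^(95.0/10) = 10^(-2.500).

0.00316 W/m²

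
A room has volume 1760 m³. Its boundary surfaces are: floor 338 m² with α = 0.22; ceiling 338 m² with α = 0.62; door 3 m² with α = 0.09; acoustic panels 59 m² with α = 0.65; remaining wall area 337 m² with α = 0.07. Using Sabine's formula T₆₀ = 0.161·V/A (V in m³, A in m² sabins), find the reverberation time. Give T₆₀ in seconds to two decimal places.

0.82 s

A = Σ Sᵢαᵢ = 338·0.22 + 338·0.62 + 3·0.09 + 59·0.65 + 337·0.07 = 346.13 m².
T₆₀ = 0.161 × 1760 / 346.13 = 0.819 s.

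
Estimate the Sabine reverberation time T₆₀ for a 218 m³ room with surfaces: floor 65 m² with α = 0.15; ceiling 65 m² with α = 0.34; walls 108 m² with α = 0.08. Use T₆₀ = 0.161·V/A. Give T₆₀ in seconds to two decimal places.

0.87 s

Total absorption A = 65·0.15 + 65·0.34 + 108·0.08 = 40.49 m² sabins.
T₆₀ = 0.161 × 218 / 40.49 = 0.867 s.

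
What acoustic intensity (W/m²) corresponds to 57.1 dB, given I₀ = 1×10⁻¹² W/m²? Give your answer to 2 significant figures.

5.1e-07 W/m²

I/I₀ = 10^(57.1/10) = 5.129e+05, so I = 5.129e+05 × 10⁻¹² W/m².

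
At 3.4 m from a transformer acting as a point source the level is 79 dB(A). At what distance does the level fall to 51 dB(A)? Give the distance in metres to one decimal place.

Point-source spreading drops the level by 20·log₁₀(r₂/r₁); inverting, r₂/r₁ = 10^(ΔL/20).
r₂ = 3.4·10^((79−51)/20) = 3.4·10^(28.0/20) = 85.40 m.

85.4 m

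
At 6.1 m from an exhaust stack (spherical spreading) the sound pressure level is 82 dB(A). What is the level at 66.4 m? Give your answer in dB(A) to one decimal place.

Point-source attenuation: ΔL = 20·log₁₀(r₂/r₁) = 20·log₁₀(66.4/6.1) = 20.737 dB.
L₂ = 82 − 20·log₁₀(66.4/6.1) = 82 − 20.737 = 61.26 dB(A).

61.3 dB(A)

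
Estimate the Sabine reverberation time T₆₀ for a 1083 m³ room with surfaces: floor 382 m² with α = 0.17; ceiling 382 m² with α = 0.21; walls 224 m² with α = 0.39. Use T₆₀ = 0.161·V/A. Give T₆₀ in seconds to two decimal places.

0.75 s

Summing Sᵢαᵢ: 382·0.17 + 382·0.21 + 224·0.39 = 232.52 m².
T₆₀ = 0.161·V/A = 0.161·1083/232.52 = 0.750 s.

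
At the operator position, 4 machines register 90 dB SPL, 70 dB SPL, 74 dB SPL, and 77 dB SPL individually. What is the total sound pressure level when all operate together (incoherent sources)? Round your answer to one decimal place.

For uncorrelated sources the intensities add, so convert each level to linear form, sum, and take 10·log₁₀ of the total.
Σ 10^(L/10) = 10^(90/10) + 10^(70/10) + 10^(74/10) + 10^(77/10) = 1.085e+09.
L_total = 10·log₁₀(1.085e+09) = 90.36 dB SPL.

90.4 dB SPL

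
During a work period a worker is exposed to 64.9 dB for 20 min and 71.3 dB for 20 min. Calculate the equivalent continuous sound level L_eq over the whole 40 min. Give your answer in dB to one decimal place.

69.2 dB

Weight each interval's intensity by its duration and average over T = 40 min:
Σ tᵢ·10^(Lᵢ/10) = 20·10^(64.9/10) + 20·10^(71.3/10) = 3.316e+08.
L_eq = 10·log₁₀(3.316e+08/40) = 69.19 dB.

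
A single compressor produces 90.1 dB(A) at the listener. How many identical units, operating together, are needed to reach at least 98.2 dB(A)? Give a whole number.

Need L₁ + 10·log₁₀ N ≥ 98.2, i.e. log₁₀ N ≥ 0.81.
N ≥ 10^(8.1/10) = 6.457, so N = 7.

7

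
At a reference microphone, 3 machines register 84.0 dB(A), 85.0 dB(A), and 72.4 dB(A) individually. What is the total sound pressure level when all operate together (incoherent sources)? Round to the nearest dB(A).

Incoherent sources combine by intensity addition: L_total = 10·log₁₀(Σ 10^(L_i/10)).
Σ 10^(L/10) = 10^(84.0/10) + 10^(85.0/10) + 10^(72.4/10) = 5.848e+08.
L_total = 10·log₁₀(5.848e+08) = 87.67 dB(A).

88 dB(A)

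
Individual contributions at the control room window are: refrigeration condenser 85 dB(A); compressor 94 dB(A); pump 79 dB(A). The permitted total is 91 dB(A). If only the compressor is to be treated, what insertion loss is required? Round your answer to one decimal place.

The untreated sources together contribute 10^(85/10) + 10^(79/10) = 3.957e+08, i.e. 85.97 dB(A).
The limit corresponds to 10^(91/10) = 1.259e+09; subtracting the fixed part leaves 8.633e+08 for the compressor, i.e. 89.36 dB(A).
So the compressor must be reduced from 94 to 89.36 dB(A): IL = 4.64 dB.

4.6 dB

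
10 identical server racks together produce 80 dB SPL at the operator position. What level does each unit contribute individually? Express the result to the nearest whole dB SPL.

Dividing the total intensity by 10 lowers the level by 10·log₁₀ 10 = 10.000 dB: L₁ = 80 − 10.000.

70 dB SPL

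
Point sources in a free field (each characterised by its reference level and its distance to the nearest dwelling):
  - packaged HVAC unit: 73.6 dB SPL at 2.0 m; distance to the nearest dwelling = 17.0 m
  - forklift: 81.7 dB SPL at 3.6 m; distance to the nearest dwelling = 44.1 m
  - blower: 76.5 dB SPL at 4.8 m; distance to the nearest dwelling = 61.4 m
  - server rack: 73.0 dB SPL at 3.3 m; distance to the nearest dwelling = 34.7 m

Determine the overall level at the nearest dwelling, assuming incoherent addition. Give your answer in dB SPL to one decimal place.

62.4 dB SPL

Propagate each source to the receiver with L = L_ref − 20·log₁₀(r/r_ref), then add intensities.
packaged HVAC unit: 73.6 − 20·log₁₀(17.0/2.0) = 73.6 − 18.59 = 55.01 dB SPL.
forklift: 81.7 − 20·log₁₀(44.1/3.6) = 81.7 − 21.76 = 59.94 dB SPL.
blower: 76.5 − 20·log₁₀(61.4/4.8) = 76.5 − 22.14 = 54.36 dB SPL.
server rack: 73.0 − 20·log₁₀(34.7/3.3) = 73.0 − 20.44 = 52.56 dB SPL.
Σ 10^(L/10) = 1.756e+06 → L_total = 10·log₁₀(1.756e+06) = 62.45 dB SPL.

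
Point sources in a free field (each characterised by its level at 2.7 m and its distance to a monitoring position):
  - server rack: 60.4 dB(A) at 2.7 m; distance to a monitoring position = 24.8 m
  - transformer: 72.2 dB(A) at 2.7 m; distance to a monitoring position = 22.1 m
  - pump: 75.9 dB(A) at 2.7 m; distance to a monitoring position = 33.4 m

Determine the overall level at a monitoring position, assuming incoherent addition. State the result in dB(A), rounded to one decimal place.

57.1 dB(A)

Propagate each source to the receiver with L = L_ref − 20·log₁₀(r/r_ref), then add intensities.
server rack: 60.4 − 20·log₁₀(24.8/2.7) = 60.4 − 19.26 = 41.14 dB(A).
transformer: 72.2 − 20·log₁₀(22.1/2.7) = 72.2 − 18.26 = 53.94 dB(A).
pump: 75.9 − 20·log₁₀(33.4/2.7) = 75.9 − 21.85 = 54.05 dB(A).
Σ 10^(L/10) = 5.149e+05 → L_total = 10·log₁₀(5.149e+05) = 57.12 dB(A).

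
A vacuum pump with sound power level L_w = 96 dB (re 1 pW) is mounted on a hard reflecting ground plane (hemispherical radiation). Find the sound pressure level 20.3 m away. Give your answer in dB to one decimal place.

61.9 dB

The power spreads over a hemisphere of area 2π·r², so L_p = L_w − 10·log₁₀(2π·r²).
2π·r² = 2589 m², 10·log₁₀ of that is 34.132 dB.
L_p = 96 − 34.132 = 61.87 dB.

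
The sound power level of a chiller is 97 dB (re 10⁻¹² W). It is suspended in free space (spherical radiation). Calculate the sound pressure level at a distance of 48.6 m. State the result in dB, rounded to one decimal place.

52.3 dB

L_p = L_w − 10·log₁₀(4π·r²) with r = 48.6 m.
4π·r² = 2.968e+04 m², 10·log₁₀ of that is 44.725 dB.
L_p = 97 − 44.725 = 52.28 dB.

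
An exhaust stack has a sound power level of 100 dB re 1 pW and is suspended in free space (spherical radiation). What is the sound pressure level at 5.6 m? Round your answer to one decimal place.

74.0 dB

The power spreads over a sphere of area 4π·r², so L_p = L_w − 10·log₁₀(4π·r²).
4π·r² = 394.1 m², 10·log₁₀ of that is 25.956 dB.
L_p = 100 − 25.956 = 74.04 dB.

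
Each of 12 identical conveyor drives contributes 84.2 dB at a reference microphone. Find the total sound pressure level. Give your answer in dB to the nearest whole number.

With 12 equal, uncorrelated contributions the intensity is 12× that of one unit, giving a rise of 10·log₁₀ 12.
L_total = 84.2 + 10·log₁₀(12) = 84.2 + 10.792 = 94.99 dB.

95 dB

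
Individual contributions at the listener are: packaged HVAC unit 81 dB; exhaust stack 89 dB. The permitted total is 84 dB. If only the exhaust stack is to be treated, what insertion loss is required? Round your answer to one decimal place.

8.0 dB

Everything except the exhaust stack sums to 10^(81/10) = 1.259e+08 in linear terms, 81.00 dB.
The limit corresponds to 10^(84/10) = 2.512e+08; subtracting the fixed part leaves 1.253e+08 for the exhaust stack, i.e. 80.98 dB.
So the exhaust stack must be reduced from 89 to 80.98 dB: IL = 8.02 dB.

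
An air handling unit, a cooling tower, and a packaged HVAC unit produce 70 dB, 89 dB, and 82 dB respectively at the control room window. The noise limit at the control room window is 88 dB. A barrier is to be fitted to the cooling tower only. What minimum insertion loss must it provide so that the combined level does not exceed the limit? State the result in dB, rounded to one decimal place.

2.3 dB

The untreated sources together contribute 10^(70/10) + 10^(82/10) = 1.685e+08, i.e. 82.27 dB.
To meet 88 dB overall, the treated cooling tower may contribute at most 10^(88/10) − 1.685e+08 = 4.625e+08, i.e. 86.65 dB.
Required insertion loss = 89 − 86.65 = 2.35 dB.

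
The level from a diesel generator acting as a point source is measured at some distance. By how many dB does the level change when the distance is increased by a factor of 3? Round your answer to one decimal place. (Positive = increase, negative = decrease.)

With spherical spreading the level changes by −20·log₁₀(r₂/r₁).
ΔL = −20·log₁₀(3) = -9.54 dB.

-9.5 dB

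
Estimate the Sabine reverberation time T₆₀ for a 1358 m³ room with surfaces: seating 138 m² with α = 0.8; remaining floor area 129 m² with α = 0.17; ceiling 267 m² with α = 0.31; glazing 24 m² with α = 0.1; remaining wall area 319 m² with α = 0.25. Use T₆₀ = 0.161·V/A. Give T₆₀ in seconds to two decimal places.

Total absorption A = 138·0.8 + 129·0.17 + 267·0.31 + 24·0.1 + 319·0.25 = 297.25 m² sabins.
T₆₀ = 0.161 × 1358 / 297.25 = 0.736 s.

0.74 s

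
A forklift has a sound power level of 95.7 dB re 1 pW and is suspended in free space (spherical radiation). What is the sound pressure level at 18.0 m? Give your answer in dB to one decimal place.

Free-field spherical radiation: L_p = L_w − 10·log₁₀(4π·r²), r = 18.0 m.
4π·r² = 4072 m², 10·log₁₀ of that is 36.098 dB.
L_p = 95.7 − 36.098 = 59.60 dB.

59.6 dB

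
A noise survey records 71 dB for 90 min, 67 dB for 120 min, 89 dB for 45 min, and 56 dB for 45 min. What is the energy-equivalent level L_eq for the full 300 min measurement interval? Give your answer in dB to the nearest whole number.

81 dB

The energy average is taken in the linear domain: L_eq = 10·log₁₀[(Σ tᵢ·10^(Lᵢ/10))/T], T = 300 min.
Σ tᵢ·10^(Lᵢ/10) = 90·10^(71/10) + 120·10^(67/10) + 45·10^(89/10) + 45·10^(56/10) = 3.750e+10.
L_eq = 10·log₁₀(3.750e+10/300) = 80.97 dB.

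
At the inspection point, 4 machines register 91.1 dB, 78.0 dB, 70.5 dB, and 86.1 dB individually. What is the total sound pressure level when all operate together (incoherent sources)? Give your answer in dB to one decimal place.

92.5 dB

For uncorrelated sources the intensities add, so convert each level to linear form, sum, and take 10·log₁₀ of the total.
Σ 10^(L/10) = 10^(91.1/10) + 10^(78.0/10) + 10^(70.5/10) + 10^(86.1/10) = 1.770e+09.
L_total = 10·log₁₀(1.770e+09) = 92.48 dB.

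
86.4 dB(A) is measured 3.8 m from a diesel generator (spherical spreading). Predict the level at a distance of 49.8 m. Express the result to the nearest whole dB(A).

64 dB(A)

Point-source attenuation: ΔL = 20·log₁₀(r₂/r₁) = 20·log₁₀(49.8/3.8) = 22.349 dB.
L₂ = 86.4 − 20·log₁₀(49.8/3.8) = 86.4 − 22.349 = 64.05 dB(A).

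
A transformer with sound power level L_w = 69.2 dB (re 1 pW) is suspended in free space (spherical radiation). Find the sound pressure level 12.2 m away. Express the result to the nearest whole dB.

36 dB

L_p = L_w − 10·log₁₀(4π·r²) with r = 12.2 m.
4π·r² = 1870 m², 10·log₁₀ of that is 32.719 dB.
L_p = 69.2 − 32.719 = 36.48 dB.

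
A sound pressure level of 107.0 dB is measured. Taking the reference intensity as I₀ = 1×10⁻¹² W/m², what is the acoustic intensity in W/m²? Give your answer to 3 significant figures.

L = 10·log₁₀(I/I₀) ⇒ I = I₀·10^(L/10) = 10⁻¹² × 10^10.70.

0.0501 W/m²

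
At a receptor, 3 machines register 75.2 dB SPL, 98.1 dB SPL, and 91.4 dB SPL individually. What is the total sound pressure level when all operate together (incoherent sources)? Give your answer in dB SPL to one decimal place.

Incoherent sources combine by intensity addition: L_total = 10·log₁₀(Σ 10^(L_i/10)).
Σ 10^(L/10) = 10^(75.2/10) + 10^(98.1/10) + 10^(91.4/10) = 7.870e+09.
L_total = 10·log₁₀(7.870e+09) = 98.96 dB SPL.

99.0 dB SPL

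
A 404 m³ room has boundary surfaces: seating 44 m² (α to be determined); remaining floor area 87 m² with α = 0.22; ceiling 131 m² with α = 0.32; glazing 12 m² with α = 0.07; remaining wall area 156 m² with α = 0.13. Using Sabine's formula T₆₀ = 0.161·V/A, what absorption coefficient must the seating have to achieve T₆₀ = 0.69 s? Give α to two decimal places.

From T₆₀ = 0.161·V/A, the target T₆₀ = 0.69 s needs A = 0.161·404/0.69 = 94.27 m².
Absorption from the other surfaces = 87·0.22 + 131·0.32 + 12·0.07 + 156·0.13 = 82.18 m², so the seating must supply 12.09 m² over 44 m².
α = 12.09/44 = 0.275.

0.27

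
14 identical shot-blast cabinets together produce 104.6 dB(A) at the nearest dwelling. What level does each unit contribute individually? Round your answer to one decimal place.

For N identical incoherent sources L_total = L₁ + 10·log₁₀ N, so L₁ = 104.6 − 10·log₁₀(14) = 104.6 − 11.461.

93.1 dB(A)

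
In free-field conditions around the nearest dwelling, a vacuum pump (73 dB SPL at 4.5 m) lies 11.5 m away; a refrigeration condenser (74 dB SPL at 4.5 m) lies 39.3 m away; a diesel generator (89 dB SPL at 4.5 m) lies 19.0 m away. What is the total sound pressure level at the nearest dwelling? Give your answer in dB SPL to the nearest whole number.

Apply inverse-square spreading to bring every level to the receiver, then sum 10^(L/10).
vacuum pump: 73 − 20·log₁₀(11.5/4.5) = 73 − 8.15 = 64.85 dB SPL.
refrigeration condenser: 74 − 20·log₁₀(39.3/4.5) = 74 − 18.82 = 55.18 dB SPL.
diesel generator: 89 − 20·log₁₀(19.0/4.5) = 89 − 12.51 = 76.49 dB SPL.
Σ 10^(L/10) = 4.794e+07 → L_total = 10·log₁₀(4.794e+07) = 76.81 dB SPL.

77 dB SPL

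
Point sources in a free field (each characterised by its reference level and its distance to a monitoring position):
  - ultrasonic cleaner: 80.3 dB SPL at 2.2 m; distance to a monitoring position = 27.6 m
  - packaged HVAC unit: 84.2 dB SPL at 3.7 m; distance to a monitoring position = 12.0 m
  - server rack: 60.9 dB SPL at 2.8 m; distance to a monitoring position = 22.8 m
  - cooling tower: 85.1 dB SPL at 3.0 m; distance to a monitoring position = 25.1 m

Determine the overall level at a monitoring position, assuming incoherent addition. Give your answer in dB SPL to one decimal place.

74.8 dB SPL

First find each source's level at the receiver (point-source: −20·log₁₀(r/r_ref)), then combine on an intensity basis.
ultrasonic cleaner: 80.3 − 20·log₁₀(27.6/2.2) = 80.3 − 21.97 = 58.33 dB SPL.
packaged HVAC unit: 84.2 − 20·log₁₀(12.0/3.7) = 84.2 − 10.22 = 73.98 dB SPL.
server rack: 60.9 − 20·log₁₀(22.8/2.8) = 60.9 − 18.22 = 42.68 dB SPL.
cooling tower: 85.1 − 20·log₁₀(25.1/3.0) = 85.1 − 18.45 = 66.65 dB SPL.
Σ 10^(L/10) = 3.033e+07 → L_total = 10·log₁₀(3.033e+07) = 74.82 dB SPL.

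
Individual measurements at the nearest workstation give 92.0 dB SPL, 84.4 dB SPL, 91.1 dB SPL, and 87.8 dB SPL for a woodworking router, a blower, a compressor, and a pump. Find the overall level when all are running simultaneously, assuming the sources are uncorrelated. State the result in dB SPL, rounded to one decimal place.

95.7 dB SPL

Incoherent sources combine by intensity addition: L_total = 10·log₁₀(Σ 10^(L_i/10)).
Σ 10^(L/10) = 10^(92.0/10) + 10^(84.4/10) + 10^(91.1/10) + 10^(87.8/10) = 3.751e+09.
L_total = 10·log₁₀(3.751e+09) = 95.74 dB SPL.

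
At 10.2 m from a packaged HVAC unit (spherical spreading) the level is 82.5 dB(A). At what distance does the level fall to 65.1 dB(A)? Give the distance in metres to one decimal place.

For a point source L₁ − L₂ = 20·log₁₀(r₂/r₁), so r₂ = r₁·10^((L₁−L₂)/20).
r₂ = 10.2·10^((82.5−65.1)/20) = 10.2·10^(17.4/20) = 75.61 m.

75.6 m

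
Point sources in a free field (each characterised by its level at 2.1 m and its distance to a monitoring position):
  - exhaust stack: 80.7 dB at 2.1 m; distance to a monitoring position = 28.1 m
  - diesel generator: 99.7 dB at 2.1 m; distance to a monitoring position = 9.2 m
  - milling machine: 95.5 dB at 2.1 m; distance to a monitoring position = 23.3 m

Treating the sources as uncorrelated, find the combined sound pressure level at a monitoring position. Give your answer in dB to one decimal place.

Apply inverse-square spreading to bring every level to the receiver, then sum 10^(L/10).
exhaust stack: 80.7 − 20·log₁₀(28.1/2.1) = 80.7 − 22.53 = 58.17 dB.
diesel generator: 99.7 − 20·log₁₀(9.2/2.1) = 99.7 − 12.83 = 86.87 dB.
milling machine: 95.5 − 20·log₁₀(23.3/2.1) = 95.5 − 20.90 = 74.60 dB.
Σ 10^(L/10) = 5.157e+08 → L_total = 10·log₁₀(5.157e+08) = 87.12 dB.

87.1 dB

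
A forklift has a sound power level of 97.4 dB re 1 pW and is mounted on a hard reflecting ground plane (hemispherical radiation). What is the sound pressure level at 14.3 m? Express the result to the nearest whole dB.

66 dB

The power spreads over a hemisphere of area 2π·r², so L_p = L_w − 10·log₁₀(2π·r²).
2π·r² = 1285 m², 10·log₁₀ of that is 31.089 dB.
L_p = 97.4 − 31.089 = 66.31 dB.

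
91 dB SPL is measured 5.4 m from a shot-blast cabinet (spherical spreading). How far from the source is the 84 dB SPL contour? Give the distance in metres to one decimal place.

Point-source spreading drops the level by 20·log₁₀(r₂/r₁); inverting, r₂/r₁ = 10^(ΔL/20).
r₂ = 5.4·10^((91−84)/20) = 5.4·10^(7.0/20) = 12.09 m.

12.1 m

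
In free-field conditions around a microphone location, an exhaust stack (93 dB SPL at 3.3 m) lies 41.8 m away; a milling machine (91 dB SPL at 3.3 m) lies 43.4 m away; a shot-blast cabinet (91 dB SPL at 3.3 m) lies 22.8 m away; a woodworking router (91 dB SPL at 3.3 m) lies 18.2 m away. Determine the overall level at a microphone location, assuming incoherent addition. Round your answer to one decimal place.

Apply inverse-square spreading to bring every level to the receiver, then sum 10^(L/10).
exhaust stack: 93 − 20·log₁₀(41.8/3.3) = 93 − 22.05 = 70.95 dB SPL.
milling machine: 91 − 20·log₁₀(43.4/3.3) = 91 − 22.38 = 68.62 dB SPL.
shot-blast cabinet: 91 − 20·log₁₀(22.8/3.3) = 91 − 16.79 = 74.21 dB SPL.
woodworking router: 91 − 20·log₁₀(18.2/3.3) = 91 − 14.83 = 76.17 dB SPL.
Σ 10^(L/10) = 8.748e+07 → L_total = 10·log₁₀(8.748e+07) = 79.42 dB SPL.

79.4 dB SPL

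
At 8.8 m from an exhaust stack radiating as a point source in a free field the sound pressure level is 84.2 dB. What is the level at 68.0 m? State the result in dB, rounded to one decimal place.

66.4 dB

For a point source, L₂ = L₁ − 20·log₁₀(r₂/r₁).
L₂ = 84.2 − 20·log₁₀(68.0/8.8) = 84.2 − 17.761 = 66.44 dB.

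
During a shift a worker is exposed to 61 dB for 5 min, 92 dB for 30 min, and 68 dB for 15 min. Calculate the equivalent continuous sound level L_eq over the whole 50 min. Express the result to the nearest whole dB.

The energy average is taken in the linear domain: L_eq = 10·log₁₀[(Σ tᵢ·10^(Lᵢ/10))/T], T = 50 min.
Σ tᵢ·10^(Lᵢ/10) = 5·10^(61/10) + 30·10^(92/10) + 15·10^(68/10) = 4.765e+10.
L_eq = 10·log₁₀(4.765e+10/50) = 89.79 dB.

90 dB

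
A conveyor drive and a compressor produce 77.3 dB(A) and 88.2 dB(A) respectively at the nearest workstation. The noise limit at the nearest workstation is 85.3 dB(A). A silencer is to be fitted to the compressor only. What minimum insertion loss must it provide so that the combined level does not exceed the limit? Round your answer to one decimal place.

The untreated sources together contribute 10^(77.3/10) = 5.370e+07, i.e. 77.30 dB(A).
The limit corresponds to 10^(85.3/10) = 3.388e+08; subtracting the fixed part leaves 2.851e+08 for the compressor, i.e. 84.55 dB(A).
Required insertion loss = 88.2 − 84.55 = 3.65 dB.

3.6 dB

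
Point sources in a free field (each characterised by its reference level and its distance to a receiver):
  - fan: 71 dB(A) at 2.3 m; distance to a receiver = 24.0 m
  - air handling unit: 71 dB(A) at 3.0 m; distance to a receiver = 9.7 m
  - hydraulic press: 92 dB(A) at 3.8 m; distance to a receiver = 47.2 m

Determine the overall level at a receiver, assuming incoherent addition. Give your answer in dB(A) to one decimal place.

70.6 dB(A)

Propagate each source to the receiver with L = L_ref − 20·log₁₀(r/r_ref), then add intensities.
fan: 71 − 20·log₁₀(24.0/2.3) = 71 − 20.37 = 50.63 dB(A).
air handling unit: 71 − 20·log₁₀(9.7/3.0) = 71 − 10.19 = 60.81 dB(A).
hydraulic press: 92 − 20·log₁₀(47.2/3.8) = 92 − 21.88 = 70.12 dB(A).
Σ 10^(L/10) = 1.159e+07 → L_total = 10·log₁₀(1.159e+07) = 70.64 dB(A).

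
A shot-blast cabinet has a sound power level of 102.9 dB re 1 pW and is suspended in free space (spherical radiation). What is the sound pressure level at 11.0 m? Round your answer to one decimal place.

71.1 dB

L_p = L_w − 10·log₁₀(4π·r²) with r = 11.0 m.
4π·r² = 1521 m², 10·log₁₀ of that is 31.820 dB.
L_p = 102.9 − 31.820 = 71.08 dB.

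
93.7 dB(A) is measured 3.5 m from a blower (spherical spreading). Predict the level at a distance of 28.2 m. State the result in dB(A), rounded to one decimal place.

For a point source, L₂ = L₁ − 20·log₁₀(r₂/r₁).
L₂ = 93.7 − 20·log₁₀(28.2/3.5) = 93.7 − 18.124 = 75.58 dB(A).

75.6 dB(A)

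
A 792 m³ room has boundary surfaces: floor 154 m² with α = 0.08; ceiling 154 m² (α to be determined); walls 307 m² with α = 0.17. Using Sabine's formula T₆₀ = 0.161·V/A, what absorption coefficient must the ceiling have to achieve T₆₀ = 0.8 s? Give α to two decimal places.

0.62

From T₆₀ = 0.161·V/A, the target T₆₀ = 0.8 s needs A = 0.161·792/0.8 = 159.39 m².
Absorption from the other surfaces = 154·0.08 + 307·0.17 = 64.51 m², so the ceiling must supply 94.88 m² over 154 m².
α = 94.88/154 = 0.616.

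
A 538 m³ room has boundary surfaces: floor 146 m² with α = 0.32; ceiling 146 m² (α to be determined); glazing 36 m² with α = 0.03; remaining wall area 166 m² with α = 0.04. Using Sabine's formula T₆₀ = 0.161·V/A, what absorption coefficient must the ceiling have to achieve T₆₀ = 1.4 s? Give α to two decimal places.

0.05

From T₆₀ = 0.161·V/A, the target T₆₀ = 1.4 s needs A = 0.161·538/1.4 = 61.87 m².
Absorption from the other surfaces = 146·0.32 + 36·0.03 + 166·0.04 = 54.44 m², so the ceiling must supply 7.43 m² over 146 m².
α = 7.43/146 = 0.051.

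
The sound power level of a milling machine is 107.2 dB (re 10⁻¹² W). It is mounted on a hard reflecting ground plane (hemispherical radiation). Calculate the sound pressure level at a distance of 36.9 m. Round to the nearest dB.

L_p = L_w − 10·log₁₀(2π·r²) with r = 36.9 m.
2π·r² = 8555 m², 10·log₁₀ of that is 39.322 dB.
L_p = 107.2 − 39.322 = 67.88 dB.

68 dB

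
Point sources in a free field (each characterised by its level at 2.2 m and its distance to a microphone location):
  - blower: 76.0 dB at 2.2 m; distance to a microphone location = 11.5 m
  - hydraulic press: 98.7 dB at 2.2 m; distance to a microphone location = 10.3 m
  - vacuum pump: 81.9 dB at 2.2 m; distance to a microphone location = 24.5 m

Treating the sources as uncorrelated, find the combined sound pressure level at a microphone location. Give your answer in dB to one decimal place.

Apply inverse-square spreading to bring every level to the receiver, then sum 10^(L/10).
blower: 76.0 − 20·log₁₀(11.5/2.2) = 76.0 − 14.37 = 61.63 dB.
hydraulic press: 98.7 − 20·log₁₀(10.3/2.2) = 98.7 − 13.41 = 85.29 dB.
vacuum pump: 81.9 − 20·log₁₀(24.5/2.2) = 81.9 − 20.93 = 60.97 dB.
Σ 10^(L/10) = 3.409e+08 → L_total = 10·log₁₀(3.409e+08) = 85.33 dB.

85.3 dB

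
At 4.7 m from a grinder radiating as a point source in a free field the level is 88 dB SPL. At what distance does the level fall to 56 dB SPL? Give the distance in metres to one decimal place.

187.1 m

Point-source spreading drops the level by 20·log₁₀(r₂/r₁); inverting, r₂/r₁ = 10^(ΔL/20).
r₂ = 4.7·10^((88−56)/20) = 4.7·10^(32.0/20) = 187.11 m.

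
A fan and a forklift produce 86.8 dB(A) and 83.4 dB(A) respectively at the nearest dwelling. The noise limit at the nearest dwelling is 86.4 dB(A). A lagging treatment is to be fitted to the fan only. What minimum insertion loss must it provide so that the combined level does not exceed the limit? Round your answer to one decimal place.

3.4 dB

The untreated sources together contribute 10^(83.4/10) = 2.188e+08, i.e. 83.40 dB(A).
The limit corresponds to 10^(86.4/10) = 4.365e+08; subtracting the fixed part leaves 2.177e+08 for the fan, i.e. 83.38 dB(A).
Required insertion loss = 86.8 − 83.38 = 3.42 dB.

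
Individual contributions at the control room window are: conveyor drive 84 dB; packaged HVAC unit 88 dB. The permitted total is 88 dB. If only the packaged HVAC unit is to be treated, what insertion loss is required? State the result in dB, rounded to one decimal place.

Fixed contribution from the other source: Σ 10^(L/10) = 10^(84/10) = 2.512e+08 (84.00 dB).
The limit corresponds to 10^(88/10) = 6.310e+08; subtracting the fixed part leaves 3.798e+08 for the packaged HVAC unit, i.e. 85.80 dB.
Required insertion loss = 88 − 85.80 = 2.20 dB.

2.2 dB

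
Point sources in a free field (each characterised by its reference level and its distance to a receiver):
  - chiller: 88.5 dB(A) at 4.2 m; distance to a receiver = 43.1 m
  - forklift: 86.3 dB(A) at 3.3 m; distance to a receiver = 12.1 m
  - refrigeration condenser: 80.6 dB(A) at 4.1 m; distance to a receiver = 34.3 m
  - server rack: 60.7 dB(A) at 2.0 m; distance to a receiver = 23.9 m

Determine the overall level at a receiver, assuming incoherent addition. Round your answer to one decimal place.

Propagate each source to the receiver with L = L_ref − 20·log₁₀(r/r_ref), then add intensities.
chiller: 88.5 − 20·log₁₀(43.1/4.2) = 88.5 − 20.22 = 68.28 dB(A).
forklift: 86.3 − 20·log₁₀(12.1/3.3) = 86.3 − 11.29 = 75.01 dB(A).
refrigeration condenser: 80.6 − 20·log₁₀(34.3/4.1) = 80.6 − 18.45 = 62.15 dB(A).
server rack: 60.7 − 20·log₁₀(23.9/2.0) = 60.7 − 21.55 = 39.15 dB(A).
Σ 10^(L/10) = 4.010e+07 → L_total = 10·log₁₀(4.010e+07) = 76.03 dB(A).

76.0 dB(A)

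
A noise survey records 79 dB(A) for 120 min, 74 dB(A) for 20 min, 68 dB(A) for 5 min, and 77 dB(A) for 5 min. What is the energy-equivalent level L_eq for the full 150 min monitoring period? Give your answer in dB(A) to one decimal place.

Weight each interval's intensity by its duration and average over T = 150 min:
Σ tᵢ·10^(Lᵢ/10) = 120·10^(79/10) + 20·10^(74/10) + 5·10^(68/10) + 5·10^(77/10) = 1.032e+10.
L_eq = 10·log₁₀(1.032e+10/150) = 78.37 dB(A).

78.4 dB(A)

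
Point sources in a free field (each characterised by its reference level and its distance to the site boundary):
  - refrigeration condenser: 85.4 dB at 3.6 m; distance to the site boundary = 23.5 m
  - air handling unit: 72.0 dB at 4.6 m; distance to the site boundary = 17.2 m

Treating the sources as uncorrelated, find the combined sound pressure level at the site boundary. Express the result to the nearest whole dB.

Propagate each source to the receiver with L = L_ref − 20·log₁₀(r/r_ref), then add intensities.
refrigeration condenser: 85.4 − 20·log₁₀(23.5/3.6) = 85.4 − 16.30 = 69.10 dB.
air handling unit: 72.0 − 20·log₁₀(17.2/4.6) = 72.0 − 11.46 = 60.54 dB.
Σ 10^(L/10) = 9.271e+06 → L_total = 10·log₁₀(9.271e+06) = 69.67 dB.

70 dB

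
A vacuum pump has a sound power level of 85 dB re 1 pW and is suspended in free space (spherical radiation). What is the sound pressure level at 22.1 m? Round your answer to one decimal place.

47.1 dB

L_p = L_w − 10·log₁₀(4π·r²) with r = 22.1 m.
4π·r² = 6138 m², 10·log₁₀ of that is 37.880 dB.
L_p = 85 − 37.880 = 47.12 dB.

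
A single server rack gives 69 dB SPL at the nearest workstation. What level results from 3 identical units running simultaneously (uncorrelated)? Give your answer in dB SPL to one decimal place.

73.8 dB SPL

L_total = L₁ + 10·log₁₀ N for N identical incoherent sources.
L_total = 69 + 10·log₁₀(3) = 69 + 4.771 = 73.77 dB SPL.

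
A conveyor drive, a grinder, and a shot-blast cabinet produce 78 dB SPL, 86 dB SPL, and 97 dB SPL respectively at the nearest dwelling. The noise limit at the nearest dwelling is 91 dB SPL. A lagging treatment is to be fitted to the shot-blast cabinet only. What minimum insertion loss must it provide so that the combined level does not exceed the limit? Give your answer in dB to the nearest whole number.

The untreated sources together contribute 10^(78/10) + 10^(86/10) = 4.612e+08, i.e. 86.64 dB SPL.
The limit corresponds to 10^(91/10) = 1.259e+09; subtracting the fixed part leaves 7.977e+08 for the shot-blast cabinet, i.e. 89.02 dB SPL.
So the shot-blast cabinet must be reduced from 97 to 89.02 dB SPL: IL = 7.98 dB.

8 dB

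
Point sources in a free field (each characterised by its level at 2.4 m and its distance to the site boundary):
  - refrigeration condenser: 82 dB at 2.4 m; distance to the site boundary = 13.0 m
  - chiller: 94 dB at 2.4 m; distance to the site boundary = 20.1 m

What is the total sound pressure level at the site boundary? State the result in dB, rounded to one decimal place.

76.2 dB

Apply inverse-square spreading to bring every level to the receiver, then sum 10^(L/10).
refrigeration condenser: 82 − 20·log₁₀(13.0/2.4) = 82 − 14.67 = 67.33 dB.
chiller: 94 − 20·log₁₀(20.1/2.4) = 94 − 18.46 = 75.54 dB.
Σ 10^(L/10) = 4.121e+07 → L_total = 10·log₁₀(4.121e+07) = 76.15 dB.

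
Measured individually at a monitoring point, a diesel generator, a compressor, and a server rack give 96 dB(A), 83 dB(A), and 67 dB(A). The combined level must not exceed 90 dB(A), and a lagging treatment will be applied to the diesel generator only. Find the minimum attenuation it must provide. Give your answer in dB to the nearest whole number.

7 dB

Fixed contribution from the other sources: Σ 10^(L/10) = 10^(83/10) + 10^(67/10) = 2.045e+08 (83.11 dB(A)).
To meet 90 dB(A) overall, the treated diesel generator may contribute at most 10^(90/10) − 2.045e+08 = 7.955e+08, i.e. 89.01 dB(A).
Required insertion loss = 96 − 89.01 = 6.99 dB.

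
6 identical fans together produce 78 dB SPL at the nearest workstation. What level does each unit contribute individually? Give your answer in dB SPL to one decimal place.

Dividing the total intensity by 6 lowers the level by 10·log₁₀ 6 = 7.782 dB: L₁ = 78 − 7.782.

70.2 dB SPL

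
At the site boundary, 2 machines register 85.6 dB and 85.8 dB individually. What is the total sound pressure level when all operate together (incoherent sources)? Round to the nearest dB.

Incoherent sources combine by intensity addition: L_total = 10·log₁₀(Σ 10^(L_i/10)).
Σ 10^(L/10) = 10^(85.6/10) + 10^(85.8/10) = 7.433e+08.
L_total = 10·log₁₀(7.433e+08) = 88.71 dB.

89 dB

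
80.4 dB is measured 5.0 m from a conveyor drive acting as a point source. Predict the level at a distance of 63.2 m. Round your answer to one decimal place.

Point-source attenuation: ΔL = 20·log₁₀(r₂/r₁) = 20·log₁₀(63.2/5.0) = 22.035 dB.
L₂ = 80.4 − 20·log₁₀(63.2/5.0) = 80.4 − 22.035 = 58.37 dB.

58.4 dB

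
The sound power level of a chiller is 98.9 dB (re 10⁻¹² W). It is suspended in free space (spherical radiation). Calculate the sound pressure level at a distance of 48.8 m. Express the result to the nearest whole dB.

54 dB

L_p = L_w − 10·log₁₀(4π·r²) with r = 48.8 m.
4π·r² = 2.993e+04 m², 10·log₁₀ of that is 44.760 dB.
L_p = 98.9 − 44.760 = 54.14 dB.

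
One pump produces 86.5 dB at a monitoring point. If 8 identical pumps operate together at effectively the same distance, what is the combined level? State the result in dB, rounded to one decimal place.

95.5 dB

L_total = L₁ + 10·log₁₀ N for N identical incoherent sources.
L_total = 86.5 + 10·log₁₀(8) = 86.5 + 9.031 = 95.53 dB.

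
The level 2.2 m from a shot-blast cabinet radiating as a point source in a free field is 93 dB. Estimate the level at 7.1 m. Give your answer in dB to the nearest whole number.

83 dB

Point-source attenuation: ΔL = 20·log₁₀(r₂/r₁) = 20·log₁₀(7.1/2.2) = 10.177 dB.
L₂ = 93 − 20·log₁₀(7.1/2.2) = 93 − 10.177 = 82.82 dB.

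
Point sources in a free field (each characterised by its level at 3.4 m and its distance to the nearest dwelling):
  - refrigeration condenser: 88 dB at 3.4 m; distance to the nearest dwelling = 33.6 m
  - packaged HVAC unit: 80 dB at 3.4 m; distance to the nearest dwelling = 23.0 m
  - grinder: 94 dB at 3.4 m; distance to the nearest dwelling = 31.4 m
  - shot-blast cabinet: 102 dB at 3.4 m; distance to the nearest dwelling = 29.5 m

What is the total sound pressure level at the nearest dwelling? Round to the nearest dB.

Apply inverse-square spreading to bring every level to the receiver, then sum 10^(L/10).
refrigeration condenser: 88 − 20·log₁₀(33.6/3.4) = 88 − 19.90 = 68.10 dB.
packaged HVAC unit: 80 − 20·log₁₀(23.0/3.4) = 80 − 16.60 = 63.40 dB.
grinder: 94 − 20·log₁₀(31.4/3.4) = 94 − 19.31 = 74.69 dB.
shot-blast cabinet: 102 − 20·log₁₀(29.5/3.4) = 102 − 18.77 = 83.23 dB.
Σ 10^(L/10) = 2.486e+08 → L_total = 10·log₁₀(2.486e+08) = 83.96 dB.

84 dB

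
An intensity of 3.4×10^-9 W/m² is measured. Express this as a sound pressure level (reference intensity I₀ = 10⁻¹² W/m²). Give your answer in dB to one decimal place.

L = 10·log₁₀(I/I₀) = 10·log₁₀(3.4×10^-9/10⁻¹²) = 10·log₁₀(3.4×10^3).
L = 10·(0.5315 + 3) = 35.31 dB.

35.3 dB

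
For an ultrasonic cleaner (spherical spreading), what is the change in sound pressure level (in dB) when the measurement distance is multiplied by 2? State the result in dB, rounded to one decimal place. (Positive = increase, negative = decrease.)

With spherical spreading the level changes by −20·log₁₀(r₂/r₁).
ΔL = −20·log₁₀(2) = -6.02 dB.

-6.0 dB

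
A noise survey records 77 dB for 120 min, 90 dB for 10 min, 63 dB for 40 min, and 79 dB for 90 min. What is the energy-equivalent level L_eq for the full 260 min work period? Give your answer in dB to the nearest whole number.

The energy average is taken in the linear domain: L_eq = 10·log₁₀[(Σ tᵢ·10^(Lᵢ/10))/T], T = 260 min.
Σ tᵢ·10^(Lᵢ/10) = 120·10^(77/10) + 10·10^(90/10) + 40·10^(63/10) + 90·10^(79/10) = 2.324e+10.
L_eq = 10·log₁₀(2.324e+10/260) = 79.51 dB.

80 dB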